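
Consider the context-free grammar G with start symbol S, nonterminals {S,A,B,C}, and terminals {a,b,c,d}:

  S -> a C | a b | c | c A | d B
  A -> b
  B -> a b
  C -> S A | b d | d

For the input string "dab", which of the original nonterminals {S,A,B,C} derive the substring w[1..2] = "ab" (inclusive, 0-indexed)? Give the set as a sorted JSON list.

Convert to CNF:
  S -> T0 C | T0 T1 | T2 B | T3 A | c
  A -> b
  B -> T0 T1
  C -> S A | T1 T2 | d
  T0 -> a
  T1 -> b
  T2 -> d
  T3 -> c

Fill CYK table bottom-up (cells [i..j] with 1 ≤ i ≤ j ≤ 2 only):
  [1..1]={T0}  "a"  orig:{}
  [2..2]={A,T1}  "b"  orig:{A}
  [1..2]={B,S}  "ab"

Original NTs in T[1,2] deriving "ab": ["B", "S"]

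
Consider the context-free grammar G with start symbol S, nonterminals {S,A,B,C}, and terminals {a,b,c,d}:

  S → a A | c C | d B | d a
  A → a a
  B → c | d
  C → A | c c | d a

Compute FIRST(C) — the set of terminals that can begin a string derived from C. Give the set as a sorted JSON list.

FIRST sets, iterate to fixpoint:
round 1:
  A via A→a a: +{a}
  B via B→c: +{c}
  B via B→d: +{d}
  C via C→A: +{a}
  C via C→c c: +{c}
  C via C→d a: +{d}
  S via S→a A: +{a}
  S via S→c C: +{c}
  S via S→d B: +{d}
  FIRST(S)={a,c,d}  FIRST(A)={a}  FIRST(B)={c,d}  FIRST(C)={a,c,d}
round 2: — fixpoint
  FIRST(S)={a,c,d}  FIRST(A)={a}  FIRST(B)={c,d}  FIRST(C)={a,c,d}

FIRST(C) = ["a", "c", "d"]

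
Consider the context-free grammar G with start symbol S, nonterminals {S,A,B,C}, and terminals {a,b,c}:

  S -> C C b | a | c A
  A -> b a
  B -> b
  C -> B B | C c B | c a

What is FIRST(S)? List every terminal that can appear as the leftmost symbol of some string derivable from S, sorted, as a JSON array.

Compute FIRST by fixpoint:
[1]
  A via A→b a: +{b}
  B via B→b: +{b}
  C via C→B B: +{b}
  C via C→c a: +{c}
  S via S→C C b: +{b,c}
  S via S→a: +{a}
  S: {a,b,c}  A: {b}  B: {b}  C: {b,c}
[2] — fixpoint
  S: {a,b,c}  A: {b}  B: {b}  C: {b,c}

FIRST(S) = ["a", "b", "c"]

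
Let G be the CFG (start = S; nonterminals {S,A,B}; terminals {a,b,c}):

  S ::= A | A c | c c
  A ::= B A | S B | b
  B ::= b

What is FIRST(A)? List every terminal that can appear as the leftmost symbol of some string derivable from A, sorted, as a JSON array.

FIRST sets, iterate to fixpoint:
[1]
  A via A→b: +{b}
  B via B→b: +{b}
  S via S→A: +{b}
  S via S→c c: +{c}
  FIRST[S]={b,c}  FIRST[A]={b}  FIRST[B]={b}
[2]
  A via A→S B: +{c}
  FIRST[S]={b,c}  FIRST[A]={b,c}  FIRST[B]={b}
[3] — fixpoint
  FIRST[S]={b,c}  FIRST[A]={b,c}  FIRST[B]={b}

FIRST(A) = ["b", "c"]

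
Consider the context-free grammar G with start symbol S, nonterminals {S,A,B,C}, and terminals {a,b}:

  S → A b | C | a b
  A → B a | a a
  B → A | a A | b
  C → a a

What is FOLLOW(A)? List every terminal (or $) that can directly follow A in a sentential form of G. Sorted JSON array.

Compute FIRST by fixpoint:
round 1:
  A via A→a a: +{a}
  B via B→A: +{a}
  B via B→b: +{b}
  C via C→a a: +{a}
  S via S→A b: +{a}
  FIRST(S)={a}  FIRST(A)={a}  FIRST(B)={a,b}  FIRST(C)={a}
round 2:
  A via A→B a: +{b}
  S via S→A b: +{b}
  FIRST(S)={a,b}  FIRST(A)={a,b}  FIRST(B)={a,b}  FIRST(C)={a}
round 3: (no change)
  FIRST(S)={a,b}  FIRST(A)={a,b}  FIRST(B)={a,b}  FIRST(C)={a}

FOLLOW iteration:
FOLLOW(S) := {$}
[1]
  A→B a: FOLLOW(B) ⊇ FIRST(a) = {a}; new: +{a}
  B→A: FOLLOW(A) ⊇ FOLLOW(B) ⊇ {a}; new: +{a}
  S→A b: FOLLOW(A) ⊇ FIRST(b) = {b}; new: +{b}
  S→C: FOLLOW(C) ⊇ FOLLOW(S) ⊇ {$}; new: +{$}
  S: {$}  A: {a,b}  B: {a}  C: {$}
[2] done
  S: {$}  A: {a,b}  B: {a}  C: {$}

FOLLOW(A) = ["a", "b"]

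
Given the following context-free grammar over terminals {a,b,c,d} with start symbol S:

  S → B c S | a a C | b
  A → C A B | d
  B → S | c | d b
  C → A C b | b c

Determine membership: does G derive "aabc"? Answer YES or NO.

CNF form of G:
  S -> B X8 | T1 X9 | b
  A -> C X4 | d
  B -> B X5 | T1 X6 | T2 T3 | b | c
  C -> A X7 | T3 T0
  T0 -> c
  T1 -> a
  T2 -> d
  T3 -> b
  X4 -> A B
  X5 -> T0 S
  X6 -> T1 C
  X7 -> C T3
  X8 -> T0 S
  X9 -> T1 C

CYK table (by increasing span):
  [0..0]={T1}  "a"  orig:{}
  [1..1]={T1}  "a"  orig:{}
  [2..2]={B,S,T3}  "b"  orig:{B,S}
  [3..3]={B,T0}  "c"  orig:{B}
  [0..1]=∅  "aa"
  [1..2]=∅  "ab"
  [2..3]={C}  "bc"
  [0..2]=∅  "aab"
  [1..3]={X6,X9}  "abc"  orig:{}
  [0..3]={B,S}  "aabc"

S ∈ T[0,3] ⇒ YES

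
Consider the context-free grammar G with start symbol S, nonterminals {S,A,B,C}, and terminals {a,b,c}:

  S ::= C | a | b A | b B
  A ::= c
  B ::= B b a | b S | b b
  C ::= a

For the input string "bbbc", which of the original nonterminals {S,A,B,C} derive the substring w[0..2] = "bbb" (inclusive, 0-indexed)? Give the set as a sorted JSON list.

CNF form of G:
  S -> T0 A | T0 B | a
  A -> c
  B -> B X2 | T0 S | T0 T0
  C -> a
  T0 -> b
  T1 -> a
  X2 -> T0 T1

CYK table (by increasing span), restricted to cells inside w[0..2]:
  [0..0]={T0}  "b"  orig:{}
  [1..1]={T0}  "b"  orig:{}
  [2..2]={T0}  "b"  orig:{}
  [0..1]={B}  "bb"
  [1..2]={B}  "bb"
  [0..2]={S}  "bbb"

Original NTs in T[0,2] deriving "bbb": ["S"]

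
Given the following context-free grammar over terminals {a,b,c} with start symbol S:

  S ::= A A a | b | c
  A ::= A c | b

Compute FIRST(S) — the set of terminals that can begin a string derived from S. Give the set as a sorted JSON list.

FIRST sets, iterate to fixpoint:
pass 1:
  A via A→b: +{b}
  S via S→A A a: +{b}
  S via S→c: +{c}
  S: {b,c}  A: {b}
pass 2: done
  S: {b,c}  A: {b}

FIRST(S) = ["b", "c"]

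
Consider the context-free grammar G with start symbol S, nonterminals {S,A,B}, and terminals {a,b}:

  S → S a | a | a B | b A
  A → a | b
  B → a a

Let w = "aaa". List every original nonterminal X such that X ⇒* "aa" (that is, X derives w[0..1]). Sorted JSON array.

Convert to CNF:
  S -> S T0 | T0 B | T1 A | a
  A -> a | b
  B -> T0 T0
  T0 -> a
  T1 -> b

CYK table (by increasing span) — only the sub-triangle for w[0..1]:
  [0..0]={A,S,T0}  "a"  orig:{A,S}
  [1..1]={A,S,T0}  "a"  orig:{A,S}
  [0..1]={B,S}  "aa"

Original NTs in T[0,1] deriving "aa": ["B", "S"]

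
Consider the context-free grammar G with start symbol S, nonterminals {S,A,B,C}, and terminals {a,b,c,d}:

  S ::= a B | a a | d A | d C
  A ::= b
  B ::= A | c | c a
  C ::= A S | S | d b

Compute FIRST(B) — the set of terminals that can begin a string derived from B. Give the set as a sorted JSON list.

FIRST iteration:
iter 1:
  A via A→b: +{b}
  B via B→A: +{b}
  B via B→c: +{c}
  C via C→A S: +{b}
  C via C→d b: +{d}
  S via S→a B: +{a}
  S via S→d A: +{d}
  FIRST(S)={a,d}  FIRST(A)={b}  FIRST(B)={b,c}  FIRST(C)={b,d}
iter 2:
  C via C→S: +{a}
  FIRST(S)={a,d}  FIRST(A)={b}  FIRST(B)={b,c}  FIRST(C)={a,b,d}
iter 3: (no change)
  FIRST(S)={a,d}  FIRST(A)={b}  FIRST(B)={b,c}  FIRST(C)={a,b,d}

FIRST(B) = ["b", "c"]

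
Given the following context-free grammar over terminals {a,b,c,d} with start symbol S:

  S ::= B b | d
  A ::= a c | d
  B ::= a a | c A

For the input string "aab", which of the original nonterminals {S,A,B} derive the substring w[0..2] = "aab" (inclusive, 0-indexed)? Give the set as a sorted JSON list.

Convert to CNF:
  S -> B T2 | d
  A -> T0 T1 | d
  B -> T0 T0 | T1 A
  T0 -> a
  T1 -> c
  T2 -> b

CYK fill (cells [i..j] with 0 ≤ i ≤ j ≤ 2 only):
  [0..0]={T0}  "a"  orig:{}
  [1..1]={T0}  "a"  orig:{}
  [2..2]={T2}  "b"  orig:{}
  [0..1]={B}  "aa"
  [1..2]=∅  "ab"
  [0..2]={S}  "aab"

Original NTs in T[0,2] deriving "aab": ["S"]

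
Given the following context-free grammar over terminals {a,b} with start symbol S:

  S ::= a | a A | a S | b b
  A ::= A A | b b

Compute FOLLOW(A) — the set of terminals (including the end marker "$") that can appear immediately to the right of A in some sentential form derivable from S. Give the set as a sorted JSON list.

FIRST sets, iterate to fixpoint:
pass 1:
  A via A→b b: +{b}
  S via S→a: +{a}
  S via S→b b: +{b}
  FIRST[S]={a,b}  FIRST[A]={b}
pass 2: (no change)
  FIRST[S]={a,b}  FIRST[A]={b}

FOLLOW sets:
initialize: $ ∈ FOLLOW(S)
iter 1:
  A→A A: FOLLOW(A) ⊇ FIRST(A) = {b}; new: +{b}
  S→a A: FOLLOW(A) ⊇ FOLLOW(S) ⊇ {$}; new: +{$}
  FOLLOW[S]={$}  FOLLOW[A]={$,b}
iter 2: — fixpoint
  FOLLOW[S]={$}  FOLLOW[A]={$,b}

FOLLOW(A) = ["$", "b"]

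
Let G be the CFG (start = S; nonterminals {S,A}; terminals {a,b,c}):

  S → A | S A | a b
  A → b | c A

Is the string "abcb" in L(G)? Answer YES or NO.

CNF form of G:
  S -> S A | T0 A | T1 T2 | b
  A -> T0 A | b
  T0 -> c
  T1 -> a
  T2 -> b

Fill CYK table bottom-up:
  cell(0,0) a: {T1}  orig:{}
  cell(1,1) b: {A,S,T2}  orig:{A,S}
  cell(2,2) c: {T0}  orig:{}
  cell(3,3) b: {A,S,T2}  orig:{A,S}
  cell(0,1) ab: {S}
  cell(1,2) bc: ∅
  cell(2,3) cb: {A,S}
  cell(0,2) abc: ∅
  cell(1,3) bcb: {S}
  cell(0,3) abcb: {S}

S ∈ T[0,3] ⇒ YES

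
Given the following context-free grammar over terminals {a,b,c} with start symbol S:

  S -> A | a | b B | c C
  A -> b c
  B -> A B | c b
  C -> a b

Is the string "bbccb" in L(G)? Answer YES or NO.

Convert to CNF:
  S -> T0 B | T0 T1 | T1 C | a
  A -> T0 T1
  B -> A B | T1 T0
  C -> T2 T0
  T0 -> b
  T1 -> c
  T2 -> a

CYK table (by increasing span):
  [0..0]={T0}  "b"  orig:{}
  [1..1]={T0}  "b"  orig:{}
  [2..2]={T1}  "c"  orig:{}
  [3..3]={T1}  "c"  orig:{}
  [4..4]={T0}  "b"  orig:{}
  [0..1]=∅  "bb"
  [1..2]={A,S}  "bc"
  [2..3]=∅  "cc"
  [3..4]={B}  "cb"
  [0..2]=∅  "bbc"
  [1..3]=∅  "bcc"
  [2..4]=∅  "ccb"
  [0..3]=∅  "bbcc"
  [1..4]={B}  "bccb"
  [0..4]={S}  "bbccb"

S ∈ T[0,4] ⇒ YES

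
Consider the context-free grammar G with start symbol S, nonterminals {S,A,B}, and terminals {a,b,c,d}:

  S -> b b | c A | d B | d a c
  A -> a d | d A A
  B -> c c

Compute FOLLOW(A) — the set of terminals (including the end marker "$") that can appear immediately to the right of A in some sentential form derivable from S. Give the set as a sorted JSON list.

FIRST iteration:
[1]
  A via A→a d: +{a}
  A via A→d A A: +{d}
  B via B→c c: +{c}
  S via S→b b: +{b}
  S via S→c A: +{c}
  S via S→d B: +{d}
  S: {b,c,d}  A: {a,d}  B: {c}
[2] (stable)
  S: {b,c,d}  A: {a,d}  B: {c}

FOLLOW sets:
seed FOLLOW(S) with $
[1]
  A→d A A: FOLLOW(A) ⊇ FIRST(A) = {a,d}; new: +{a,d}
  S→c A: FOLLOW(A) ⊇ FOLLOW(S) ⊇ {$}; new: +{$}
  S→d B: FOLLOW(B) ⊇ FOLLOW(S) ⊇ {$}; new: +{$}
  S: {$}  A: {$,a,d}  B: {$}
[2] (stable)
  S: {$}  A: {$,a,d}  B: {$}

FOLLOW(A) = ["$", "a", "d"]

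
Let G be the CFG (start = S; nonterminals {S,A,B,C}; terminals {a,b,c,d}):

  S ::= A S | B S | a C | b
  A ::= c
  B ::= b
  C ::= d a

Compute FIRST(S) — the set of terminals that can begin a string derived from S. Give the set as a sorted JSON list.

Compute FIRST by fixpoint:
iter 1:
  A via A→c: +{c}
  B via B→b: +{b}
  C via C→d a: +{d}
  S via S→A S: +{c}
  S via S→B S: +{b}
  S via S→a C: +{a}
  S: {a,b,c}  A: {c}  B: {b}  C: {d}
iter 2: (no change)
  S: {a,b,c}  A: {c}  B: {b}  C: {d}

FIRST(S) = ["a", "b", "c"]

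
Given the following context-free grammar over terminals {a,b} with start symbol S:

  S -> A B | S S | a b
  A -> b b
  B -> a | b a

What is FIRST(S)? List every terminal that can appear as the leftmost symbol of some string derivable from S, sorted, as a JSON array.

FIRST sets, iterate to fixpoint:
round 1:
  A via A→b b: +{b}
  B via B→a: +{a}
  B via B→b a: +{b}
  S via S→A B: +{b}
  S via S→a b: +{a}
  S: {a,b}  A: {b}  B: {a,b}
round 2: (stable)
  S: {a,b}  A: {b}  B: {a,b}

FIRST(S) = ["a", "b"]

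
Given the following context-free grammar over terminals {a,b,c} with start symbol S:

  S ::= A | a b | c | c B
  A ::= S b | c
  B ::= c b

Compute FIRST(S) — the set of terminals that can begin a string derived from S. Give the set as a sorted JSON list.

FIRST sets, iterate to fixpoint:
iter 1:
  A via A→c: +{c}
  B via B→c b: +{c}
  S via S→A: +{c}
  S via S→a b: +{a}
  FIRST(S)={a,c}  FIRST(A)={c}  FIRST(B)={c}
iter 2:
  A via A→S b: +{a}
  FIRST(S)={a,c}  FIRST(A)={a,c}  FIRST(B)={c}
iter 3: — fixpoint
  FIRST(S)={a,c}  FIRST(A)={a,c}  FIRST(B)={c}

FIRST(S) = ["a", "c"]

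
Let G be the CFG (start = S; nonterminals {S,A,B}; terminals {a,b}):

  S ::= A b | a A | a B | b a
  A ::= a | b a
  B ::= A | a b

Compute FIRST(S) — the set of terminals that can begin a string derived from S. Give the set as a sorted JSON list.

Compute FIRST by fixpoint:
[1]
  A via A→a: +{a}
  A via A→b a: +{b}
  B via B→A: +{a,b}
  S via S→A b: +{a,b}
  S: {a,b}  A: {a,b}  B: {a,b}
[2] — fixpoint
  S: {a,b}  A: {a,b}  B: {a,b}

FIRST(S) = ["a", "b"]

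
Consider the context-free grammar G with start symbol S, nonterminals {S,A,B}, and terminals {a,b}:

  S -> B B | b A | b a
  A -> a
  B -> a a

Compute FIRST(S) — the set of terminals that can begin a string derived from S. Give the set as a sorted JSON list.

FIRST sets, iterate to fixpoint:
round 1:
  A via A→a: +{a}
  B via B→a a: +{a}
  S via S→B B: +{a}
  S via S→b A: +{b}
  FIRST(S)={a,b}  FIRST(A)={a}  FIRST(B)={a}
round 2: (stable)
  FIRST(S)={a,b}  FIRST(A)={a}  FIRST(B)={a}

FIRST(S) = ["a", "b"]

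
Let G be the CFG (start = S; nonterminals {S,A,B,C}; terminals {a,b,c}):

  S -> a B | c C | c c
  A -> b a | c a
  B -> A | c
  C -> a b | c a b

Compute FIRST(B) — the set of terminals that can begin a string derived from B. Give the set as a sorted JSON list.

FIRST iteration:
round 1:
  A via A→b a: +{b}
  A via A→c a: +{c}
  B via B→A: +{b,c}
  C via C→a b: +{a}
  C via C→c a b: +{c}
  S via S→a B: +{a}
  S via S→c C: +{c}
  FIRST(S)={a,c}  FIRST(A)={b,c}  FIRST(B)={b,c}  FIRST(C)={a,c}
round 2: — fixpoint
  FIRST(S)={a,c}  FIRST(A)={b,c}  FIRST(B)={b,c}  FIRST(C)={a,c}

FIRST(B) = ["b", "c"]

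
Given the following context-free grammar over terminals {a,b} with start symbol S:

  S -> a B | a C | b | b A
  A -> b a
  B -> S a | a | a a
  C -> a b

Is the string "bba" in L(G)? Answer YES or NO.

CNF form of G:
  S -> T0 A | T1 B | T1 C | b
  A -> T0 T1
  B -> S T1 | T1 T1 | a
  C -> T1 T0
  T0 -> b
  T1 -> a

Fill CYK table bottom-up:
  T[0,0] 'b' = {S,T0}  orig:{S}
  T[1,1] 'b' = {S,T0}  orig:{S}
  T[2,2] 'a' = {B,T1}  orig:{B}
  T[0,1] 'bb' = ∅
  T[1,2] 'ba' = {A,B}
  T[0,2] 'bba' = {S}

S ∈ T[0,2] ⇒ YES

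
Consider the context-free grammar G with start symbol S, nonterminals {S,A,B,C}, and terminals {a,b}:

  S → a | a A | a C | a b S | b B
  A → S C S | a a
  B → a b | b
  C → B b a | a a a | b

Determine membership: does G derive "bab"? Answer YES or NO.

CNF form of G:
  S -> T0 A | T0 C | T0 X5 | T1 B | a
  A -> S X2 | T0 T0
  B -> T0 T1 | b
  C -> B X3 | T0 X4 | b
  T0 -> a
  T1 -> b
  X2 -> C S
  X3 -> T1 T0
  X4 -> T0 T0
  X5 -> T1 S

CYK table (by increasing span):
  T[0,0] 'b' = {B,C,T1}  orig:{B,C}
  T[1,1] 'a' = {S,T0}  orig:{S}
  T[2,2] 'b' = {B,C,T1}  orig:{B,C}
  T[0,1] 'ba' = {X2,X3,X5}  orig:{}
  T[1,2] 'ab' = {B,S}
  T[0,2] 'bab' = {S,X2,X5}  orig:{S}

S ∈ T[0,2] ⇒ YES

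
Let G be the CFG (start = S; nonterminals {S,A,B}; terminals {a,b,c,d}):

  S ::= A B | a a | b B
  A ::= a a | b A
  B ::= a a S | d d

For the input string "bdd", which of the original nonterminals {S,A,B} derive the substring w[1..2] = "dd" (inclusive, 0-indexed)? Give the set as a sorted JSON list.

CNF form of G:
  S -> A B | T0 T0 | T1 B
  A -> T0 T0 | T1 A
  B -> T0 X3 | T2 T2
  T0 -> a
  T1 -> b
  T2 -> d
  X3 -> T0 S

CYK fill, restricted to cells inside w[1..2]:
  [1..1]={T2}  "d"  orig:{}
  [2..2]={T2}  "d"  orig:{}
  [1..2]={B}  "dd"

Original NTs in T[1,2] deriving "dd": ["B"]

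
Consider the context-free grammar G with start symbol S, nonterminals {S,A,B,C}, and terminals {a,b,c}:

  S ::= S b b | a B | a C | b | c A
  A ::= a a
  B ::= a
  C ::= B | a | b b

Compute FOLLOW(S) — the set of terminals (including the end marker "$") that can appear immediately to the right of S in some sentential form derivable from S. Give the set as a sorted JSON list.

FIRST iteration:
round 1:
  A via A→a a: +{a}
  B via B→a: +{a}
  C via C→B: +{a}
  C via C→b b: +{b}
  S via S→a B: +{a}
  S via S→b: +{b}
  S via S→c A: +{c}
  S: {a,b,c}  A: {a}  B: {a}  C: {a,b}
round 2: — fixpoint
  S: {a,b,c}  A: {a}  B: {a}  C: {a,b}

Compute FOLLOW by fixpoint:
initialize: $ ∈ FOLLOW(S)
round 1:
  S→S b b: FOLLOW(S) ⊇ FIRST(b) = {b}; new: +{b}
  S→a B: FOLLOW(B) ⊇ FOLLOW(S) ⊇ {$,b}; new: +{$,b}
  S→a C: FOLLOW(C) ⊇ FOLLOW(S) ⊇ {$,b}; new: +{$,b}
  S→c A: FOLLOW(A) ⊇ FOLLOW(S) ⊇ {$,b}; new: +{$,b}
  S: {$,b}  A: {$,b}  B: {$,b}  C: {$,b}
round 2: — fixpoint
  S: {$,b}  A: {$,b}  B: {$,b}  C: {$,b}

FOLLOW(S) = ["$", "b"]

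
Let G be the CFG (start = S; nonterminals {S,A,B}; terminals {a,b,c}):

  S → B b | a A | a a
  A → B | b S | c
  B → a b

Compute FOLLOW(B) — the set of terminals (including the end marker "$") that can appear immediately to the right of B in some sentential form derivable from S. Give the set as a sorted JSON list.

FIRST iteration:
iter 1:
  A via A→b S: +{b}
  A via A→c: +{c}
  B via B→a b: +{a}
  S via S→B b: +{a}
  S: {a}  A: {b,c}  B: {a}
iter 2:
  A via A→B: +{a}
  S: {a}  A: {a,b,c}  B: {a}
iter 3: done
  S: {a}  A: {a,b,c}  B: {a}

Compute FOLLOW by fixpoint:
FOLLOW(S) := {$}
pass 1:
  S→B b: FOLLOW(B) ⊇ FIRST(b) = {b}; new: +{b}
  S→a A: FOLLOW(A) ⊇ FOLLOW(S) ⊇ {$}; new: +{$}
  S: {$}  A: {$}  B: {b}
pass 2:
  A→B: FOLLOW(B) ⊇ FOLLOW(A) ⊇ {$}; new: +{$}
  S: {$}  A: {$}  B: {$,b}
pass 3: — fixpoint
  S: {$}  A: {$}  B: {$,b}

FOLLOW(B) = ["$", "b"]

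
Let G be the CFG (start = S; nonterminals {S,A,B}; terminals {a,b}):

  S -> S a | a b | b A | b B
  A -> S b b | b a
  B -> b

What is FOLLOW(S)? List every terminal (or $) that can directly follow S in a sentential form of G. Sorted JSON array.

FIRST sets, iterate to fixpoint:
round 1:
  A via A→b a: +{b}
  B via B→b: +{b}
  S via S→a b: +{a}
  S via S→b A: +{b}
  FIRST(S)={a,b}  FIRST(A)={b}  FIRST(B)={b}
round 2:
  A via A→S b b: +{a}
  FIRST(S)={a,b}  FIRST(A)={a,b}  FIRST(B)={b}
round 3: — fixpoint
  FIRST(S)={a,b}  FIRST(A)={a,b}  FIRST(B)={b}

FOLLOW iteration:
initialize: $ ∈ FOLLOW(S)
round 1:
  A→S b b: FOLLOW(S) ⊇ FIRST(b) = {b}; new: +{b}
  S→S a: FOLLOW(S) ⊇ FIRST(a) = {a}; new: +{a}
  S→b A: FOLLOW(A) ⊇ FOLLOW(S) ⊇ {$,a,b}; new: +{$,a,b}
  S→b B: FOLLOW(B) ⊇ FOLLOW(S) ⊇ {$,a,b}; new: +{$,a,b}
  FOLLOW(S)={$,a,b}  FOLLOW(A)={$,a,b}  FOLLOW(B)={$,a,b}
round 2: (no change)
  FOLLOW(S)={$,a,b}  FOLLOW(A)={$,a,b}  FOLLOW(B)={$,a,b}

FOLLOW(S) = ["$", "a", "b"]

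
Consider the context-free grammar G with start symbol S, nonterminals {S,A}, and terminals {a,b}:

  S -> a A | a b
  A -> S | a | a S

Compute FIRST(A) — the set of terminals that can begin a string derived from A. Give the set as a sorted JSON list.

FIRST sets, iterate to fixpoint:
[1]
  A via A→a: +{a}
  S via S→a A: +{a}
  S: {a}  A: {a}
[2] (stable)
  S: {a}  A: {a}

FIRST(A) = ["a"]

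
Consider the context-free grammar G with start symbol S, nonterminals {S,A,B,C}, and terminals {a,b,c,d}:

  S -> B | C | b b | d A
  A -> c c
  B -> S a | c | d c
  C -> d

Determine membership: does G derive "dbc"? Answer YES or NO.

Convert to CNF:
  S -> S T1 | T2 A | T2 T0 | T3 T3 | c | d
  A -> T0 T0
  B -> S T1 | T2 T0 | c
  C -> d
  T0 -> c
  T1 -> a
  T2 -> d
  T3 -> b

CYK fill:
  T[0,0] 'd' = {C,S,T2}  orig:{C,S}
  T[1,1] 'b' = {T3}  orig:{}
  T[2,2] 'c' = {B,S,T0}  orig:{B,S}
  T[0,1] 'db' = ∅
  T[1,2] 'bc' = ∅
  T[0,2] 'dbc' = ∅

S ∉ T[0,2] ⇒ NO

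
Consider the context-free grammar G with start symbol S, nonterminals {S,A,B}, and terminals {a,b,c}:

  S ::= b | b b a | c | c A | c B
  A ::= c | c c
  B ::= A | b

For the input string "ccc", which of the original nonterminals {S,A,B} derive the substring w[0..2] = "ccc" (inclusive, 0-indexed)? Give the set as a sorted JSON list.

CNF form of G:
  S -> T0 A | T0 B | T1 X3 | b | c
  A -> T0 T0 | c
  B -> T0 T0 | b | c
  T0 -> c
  T1 -> b
  T2 -> a
  X3 -> T1 T2

CYK table (by increasing span), restricted to cells inside w[0..2]:
  cell(0,0) c: {A,B,S,T0}  orig:{A,B,S}
  cell(1,1) c: {A,B,S,T0}  orig:{A,B,S}
  cell(2,2) c: {A,B,S,T0}  orig:{A,B,S}
  cell(0,1) cc: {A,B,S}
  cell(1,2) cc: {A,B,S}
  cell(0,2) ccc: {S}

Original NTs in T[0,2] deriving "ccc": ["S"]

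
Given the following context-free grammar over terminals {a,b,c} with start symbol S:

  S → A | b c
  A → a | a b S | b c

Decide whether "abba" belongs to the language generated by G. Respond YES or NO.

Convert to CNF:
  S -> T0 X4 | T1 T2 | a
  A -> T0 X3 | T1 T2 | a
  T0 -> a
  T1 -> b
  T2 -> c
  X3 -> T1 S
  X4 -> T1 S

Fill CYK table bottom-up:
  [0..0]={A,S,T0}  "a"  orig:{A,S}
  [1..1]={T1}  "b"  orig:{}
  [2..2]={T1}  "b"  orig:{}
  [3..3]={A,S,T0}  "a"  orig:{A,S}
  [0..1]=∅  "ab"
  [1..2]=∅  "bb"
  [2..3]={X3,X4}  "ba"  orig:{}
  [0..2]=∅  "abb"
  [1..3]=∅  "bba"
  [0..3]=∅  "abba"

S ∉ T[0,3] ⇒ NO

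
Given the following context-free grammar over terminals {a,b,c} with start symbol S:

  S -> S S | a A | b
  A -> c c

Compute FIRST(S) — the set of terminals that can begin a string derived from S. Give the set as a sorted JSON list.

Compute FIRST by fixpoint:
iter 1:
  A via A→c c: +{c}
  S via S→a A: +{a}
  S via S→b: +{b}
  FIRST(S)={a,b}  FIRST(A)={c}
iter 2: — fixpoint
  FIRST(S)={a,b}  FIRST(A)={c}

FIRST(S) = ["a", "b"]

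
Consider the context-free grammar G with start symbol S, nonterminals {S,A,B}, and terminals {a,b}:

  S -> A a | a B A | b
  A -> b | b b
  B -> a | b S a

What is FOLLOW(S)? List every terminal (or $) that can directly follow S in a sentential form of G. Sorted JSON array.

FIRST sets, iterate to fixpoint:
[1]
  A via A→b: +{b}
  B via B→a: +{a}
  B via B→b S a: +{b}
  S via S→A a: +{b}
  S via S→a B A: +{a}
  S: {a,b}  A: {b}  B: {a,b}
[2] (no change)
  S: {a,b}  A: {b}  B: {a,b}

Compute FOLLOW by fixpoint:
initialize: $ ∈ FOLLOW(S)
round 1:
  B→b S a: FOLLOW(S) ⊇ FIRST(a) = {a}; new: +{a}
  S→A a: FOLLOW(A) ⊇ FIRST(a) = {a}; new: +{a}
  S→a B A: FOLLOW(B) ⊇ FIRST(A) = {b}; new: +{b}
  S→a B A: FOLLOW(A) ⊇ FOLLOW(S) ⊇ {$,a}; new: +{$}
  S: {$,a}  A: {$,a}  B: {b}
round 2: done
  S: {$,a}  A: {$,a}  B: {b}

FOLLOW(S) = ["$", "a"]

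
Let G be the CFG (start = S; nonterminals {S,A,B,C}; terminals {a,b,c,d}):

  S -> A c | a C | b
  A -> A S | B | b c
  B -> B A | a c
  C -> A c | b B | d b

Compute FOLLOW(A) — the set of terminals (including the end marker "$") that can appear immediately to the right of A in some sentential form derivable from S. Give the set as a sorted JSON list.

FIRST iteration:
iter 1:
  A via A→b c: +{b}
  B via B→a c: +{a}
  C via C→A c: +{b}
  C via C→d b: +{d}
  S via S→A c: +{b}
  S via S→a C: +{a}
  FIRST(S)={a,b}  FIRST(A)={b}  FIRST(B)={a}  FIRST(C)={b,d}
iter 2:
  A via A→B: +{a}
  C via C→A c: +{a}
  FIRST(S)={a,b}  FIRST(A)={a,b}  FIRST(B)={a}  FIRST(C)={a,b,d}
iter 3: done
  FIRST(S)={a,b}  FIRST(A)={a,b}  FIRST(B)={a}  FIRST(C)={a,b,d}

Compute FOLLOW by fixpoint:
initialize: $ ∈ FOLLOW(S)
iter 1:
  A→A S: FOLLOW(A) ⊇ FIRST(S) = {a,b}; new: +{a,b}
  A→A S: FOLLOW(S) ⊇ FOLLOW(A) ⊇ {a,b}; new: +{a,b}
  A→B: FOLLOW(B) ⊇ FOLLOW(A) ⊇ {a,b}; new: +{a,b}
  C→A c: FOLLOW(A) ⊇ FIRST(c) = {c}; new: +{c}
  S→a C: FOLLOW(C) ⊇ FOLLOW(S) ⊇ {$,a,b}; new: +{$,a,b}
  FOLLOW(S)={$,a,b}  FOLLOW(A)={a,b,c}  FOLLOW(B)={a,b}  FOLLOW(C)={$,a,b}
iter 2:
  A→A S: FOLLOW(S) ⊇ FOLLOW(A) ⊇ {a,b,c}; new: +{c}
  A→B: FOLLOW(B) ⊇ FOLLOW(A) ⊇ {a,b,c}; new: +{c}
  C→b B: FOLLOW(B) ⊇ FOLLOW(C) ⊇ {$,a,b}; new: +{$}
  S→a C: FOLLOW(C) ⊇ FOLLOW(S) ⊇ {$,a,b,c}; new: +{c}
  FOLLOW(S)={$,a,b,c}  FOLLOW(A)={a,b,c}  FOLLOW(B)={$,a,b,c}  FOLLOW(C)={$,a,b,c}
iter 3:
  B→B A: FOLLOW(A) ⊇ FOLLOW(B) ⊇ {$,a,b,c}; new: +{$}
  FOLLOW(S)={$,a,b,c}  FOLLOW(A)={$,a,b,c}  FOLLOW(B)={$,a,b,c}  FOLLOW(C)={$,a,b,c}
iter 4: (no change)
  FOLLOW(S)={$,a,b,c}  FOLLOW(A)={$,a,b,c}  FOLLOW(B)={$,a,b,c}  FOLLOW(C)={$,a,b,c}

FOLLOW(A) = ["$", "a", "b", "c"]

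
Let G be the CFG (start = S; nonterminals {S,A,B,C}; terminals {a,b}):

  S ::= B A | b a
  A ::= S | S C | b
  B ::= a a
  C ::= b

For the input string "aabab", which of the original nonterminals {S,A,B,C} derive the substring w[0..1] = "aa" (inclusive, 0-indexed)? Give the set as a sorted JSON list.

Convert to CNF:
  S -> B A | T0 T1
  A -> B A | S C | T0 T1 | b
  B -> T1 T1
  C -> b
  T0 -> b
  T1 -> a

CYK fill, restricted to cells inside w[0..1]:
  [0..0]={T1}  "a"  orig:{}
  [1..1]={T1}  "a"  orig:{}
  [0..1]={B}  "aa"

Original NTs in T[0,1] deriving "aa": ["B"]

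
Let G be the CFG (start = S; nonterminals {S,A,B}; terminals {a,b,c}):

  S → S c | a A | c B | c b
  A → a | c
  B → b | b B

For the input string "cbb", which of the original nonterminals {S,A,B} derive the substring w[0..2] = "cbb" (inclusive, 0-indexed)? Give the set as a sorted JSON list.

CNF form of G:
  S -> S T1 | T1 B | T1 T0 | T2 A
  A -> a | c
  B -> T0 B | b
  T0 -> b
  T1 -> c
  T2 -> a

Fill CYK table bottom-up — only the sub-triangle for w[0..2]:
  [0..0]={A,T1}  "c"  orig:{A}
  [1..1]={B,T0}  "b"  orig:{B}
  [2..2]={B,T0}  "b"  orig:{B}
  [0..1]={S}  "cb"
  [1..2]={B}  "bb"
  [0..2]={S}  "cbb"

Original NTs in T[0,2] deriving "cbb": ["S"]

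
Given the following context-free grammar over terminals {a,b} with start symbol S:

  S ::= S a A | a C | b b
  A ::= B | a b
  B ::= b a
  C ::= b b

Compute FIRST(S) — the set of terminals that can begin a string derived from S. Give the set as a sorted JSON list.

FIRST iteration:
round 1:
  A via A→a b: +{a}
  B via B→b a: +{b}
  C via C→b b: +{b}
  S via S→a C: +{a}
  S via S→b b: +{b}
  FIRST[S]={a,b}  FIRST[A]={a}  FIRST[B]={b}  FIRST[C]={b}
round 2:
  A via A→B: +{b}
  FIRST[S]={a,b}  FIRST[A]={a,b}  FIRST[B]={b}  FIRST[C]={b}
round 3: done
  FIRST[S]={a,b}  FIRST[A]={a,b}  FIRST[B]={b}  FIRST[C]={b}

FIRST(S) = ["a", "b"]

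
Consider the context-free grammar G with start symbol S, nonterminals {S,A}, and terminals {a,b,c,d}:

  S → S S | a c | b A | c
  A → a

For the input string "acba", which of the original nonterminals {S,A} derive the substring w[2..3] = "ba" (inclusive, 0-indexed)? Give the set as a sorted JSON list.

CNF form of G:
  S -> S S | T0 T1 | T2 A | c
  A -> a
  T0 -> a
  T1 -> c
  T2 -> b

Fill CYK table bottom-up — only the sub-triangle for w[2..3]:
  cell(2,2) b: {T2}  orig:{}
  cell(3,3) a: {A,T0}  orig:{A}
  cell(2,3) ba: {S}

Original NTs in T[2,3] deriving "ba": ["S"]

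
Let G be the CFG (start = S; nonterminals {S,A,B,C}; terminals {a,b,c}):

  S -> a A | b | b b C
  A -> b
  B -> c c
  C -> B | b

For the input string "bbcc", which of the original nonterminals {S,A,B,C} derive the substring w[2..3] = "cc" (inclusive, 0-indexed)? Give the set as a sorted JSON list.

CNF form of G:
  S -> T1 A | T2 X3 | b
  A -> b
  B -> T0 T0
  C -> T0 T0 | b
  T0 -> c
  T1 -> a
  T2 -> b
  X3 -> T2 C

Fill CYK table bottom-up (cells [i..j] with 2 ≤ i ≤ j ≤ 3 only):
  [2..2]={T0}  "c"  orig:{}
  [3..3]={T0}  "c"  orig:{}
  [2..3]={B,C}  "cc"

Original NTs in T[2,3] deriving "cc": ["B", "C"]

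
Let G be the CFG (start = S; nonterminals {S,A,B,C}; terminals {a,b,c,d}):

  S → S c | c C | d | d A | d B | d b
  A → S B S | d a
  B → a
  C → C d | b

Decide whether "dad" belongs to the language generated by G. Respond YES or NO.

Convert to CNF:
  S -> S T2 | T0 A | T0 B | T0 T3 | T2 C | d
  A -> S X4 | T0 T1
  B -> a
  C -> C T0 | b
  T0 -> d
  T1 -> a
  T2 -> c
  T3 -> b
  X4 -> B S

CYK fill:
  T[0,0] 'd' = {S,T0}  orig:{S}
  T[1,1] 'a' = {B,T1}  orig:{B}
  T[2,2] 'd' = {S,T0}  orig:{S}
  T[0,1] 'da' = {A,S}
  T[1,2] 'ad' = {X4}  orig:{}
  T[0,2] 'dad' = {A}

S ∉ T[0,2] ⇒ NO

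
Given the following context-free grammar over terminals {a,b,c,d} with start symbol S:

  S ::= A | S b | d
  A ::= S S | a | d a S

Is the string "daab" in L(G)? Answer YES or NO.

CNF form of G:
  S -> S S | S T2 | T0 X4 | a | d
  A -> S S | T0 X3 | a
  T0 -> d
  T1 -> a
  T2 -> b
  X3 -> T1 S
  X4 -> T1 S

Fill CYK table bottom-up:
  cell(0,0) d: {S,T0}  orig:{S}
  cell(1,1) a: {A,S,T1}  orig:{A,S}
  cell(2,2) a: {A,S,T1}  orig:{A,S}
  cell(3,3) b: {T2}  orig:{}
  cell(0,1) da: {A,S}
  cell(1,2) aa: {A,S,X3,X4}  orig:{A,S}
  cell(2,3) ab: {S}
  cell(0,2) daa: {A,S}
  cell(1,3) aab: {A,S,X3,X4}  orig:{A,S}
  cell(0,3) daab: {A,S}

S ∈ T[0,3] ⇒ YES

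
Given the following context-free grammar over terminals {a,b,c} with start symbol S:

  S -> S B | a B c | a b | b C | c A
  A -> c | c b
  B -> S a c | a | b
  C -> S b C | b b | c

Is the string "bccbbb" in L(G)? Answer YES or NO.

CNF form of G:
  S -> S B | T0 A | T1 C | T2 T1 | T2 X5
  A -> T0 T1 | c
  B -> S X3 | a | b
  C -> S X4 | T1 T1 | c
  T0 -> c
  T1 -> b
  T2 -> a
  X3 -> T2 T0
  X4 -> T1 C
  X5 -> B T0

Fill CYK table bottom-up:
  cell(0,0) b: {B,T1}  orig:{B}
  cell(1,1) c: {A,C,T0}  orig:{A,C}
  cell(2,2) c: {A,C,T0}  orig:{A,C}
  cell(3,3) b: {B,T1}  orig:{B}
  cell(4,4) b: {B,T1}  orig:{B}
  cell(5,5) b: {B,T1}  orig:{B}
  cell(0,1) bc: {S,X4,X5}  orig:{S}
  cell(1,2) cc: {S}
  cell(2,3) cb: {A}
  cell(3,4) bb: {C}
  cell(4,5) bb: {C}
  cell(0,2) bcc: ∅
  cell(1,3) ccb: {S}
  cell(2,4) cbb: ∅
  cell(3,5) bbb: {S,X4}  orig:{S}
  cell(0,3) bccb: ∅
  cell(1,4) ccbb: {S}
  cell(2,5) cbbb: ∅
  cell(0,4) bccbb: ∅
  cell(1,5) ccbbb: {C,S}
  cell(0,5) bccbbb: {S,X4}  orig:{S}

S ∈ T[0,5] ⇒ YES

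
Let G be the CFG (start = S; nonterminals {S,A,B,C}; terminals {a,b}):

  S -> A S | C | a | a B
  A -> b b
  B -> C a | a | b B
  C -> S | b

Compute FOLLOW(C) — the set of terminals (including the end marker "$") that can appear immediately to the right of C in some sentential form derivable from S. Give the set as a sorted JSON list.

Compute FIRST by fixpoint:
[1]
  A via A→b b: +{b}
  B via B→a: +{a}
  B via B→b B: +{b}
  C via C→b: +{b}
  S via S→A S: +{b}
  S via S→a: +{a}
  FIRST[S]={a,b}  FIRST[A]={b}  FIRST[B]={a,b}  FIRST[C]={b}
[2]
  C via C→S: +{a}
  FIRST[S]={a,b}  FIRST[A]={b}  FIRST[B]={a,b}  FIRST[C]={a,b}
[3] (no change)
  FIRST[S]={a,b}  FIRST[A]={b}  FIRST[B]={a,b}  FIRST[C]={a,b}

FOLLOW iteration:
seed FOLLOW(S) with $
iter 1:
  B→C a: FOLLOW(C) ⊇ FIRST(a) = {a}; new: +{a}
  C→S: FOLLOW(S) ⊇ FOLLOW(C) ⊇ {a}; new: +{a}
  S→A S: FOLLOW(A) ⊇ FIRST(S) = {a,b}; new: +{a,b}
  S→C: FOLLOW(C) ⊇ FOLLOW(S) ⊇ {$,a}; new: +{$}
  S→a B: FOLLOW(B) ⊇ FOLLOW(S) ⊇ {$,a}; new: +{$,a}
  FOLLOW[S]={$,a}  FOLLOW[A]={a,b}  FOLLOW[B]={$,a}  FOLLOW[C]={$,a}
iter 2: (no change)
  FOLLOW[S]={$,a}  FOLLOW[A]={a,b}  FOLLOW[B]={$,a}  FOLLOW[C]={$,a}

FOLLOW(C) = ["$", "a"]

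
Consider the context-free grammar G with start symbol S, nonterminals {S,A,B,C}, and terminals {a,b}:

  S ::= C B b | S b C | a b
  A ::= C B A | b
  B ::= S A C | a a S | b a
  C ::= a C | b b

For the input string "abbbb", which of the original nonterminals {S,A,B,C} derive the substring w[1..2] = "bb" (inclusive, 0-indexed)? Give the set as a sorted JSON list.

Convert to CNF:
  S -> C X5 | S X6 | T0 T1
  A -> C X2 | b
  B -> S X3 | T0 X4 | T1 T0
  C -> T0 C | T1 T1
  T0 -> a
  T1 -> b
  X2 -> B A
  X3 -> A C
  X4 -> T0 S
  X5 -> B T1
  X6 -> T1 C

CYK table (by increasing span), restricted to cells inside w[1..2]:
  cell(1,1) b: {A,T1}  orig:{A}
  cell(2,2) b: {A,T1}  orig:{A}
  cell(1,2) bb: {C}

Original NTs in T[1,2] deriving "bb": ["C"]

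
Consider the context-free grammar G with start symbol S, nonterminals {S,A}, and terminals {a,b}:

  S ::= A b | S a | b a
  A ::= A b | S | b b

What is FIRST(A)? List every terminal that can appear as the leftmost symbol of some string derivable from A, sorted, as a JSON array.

FIRST iteration:
round 1:
  A via A→b b: +{b}
  S via S→A b: +{b}
  FIRST(S)={b}  FIRST(A)={b}
round 2: done
  FIRST(S)={b}  FIRST(A)={b}

FIRST(A) = ["b"]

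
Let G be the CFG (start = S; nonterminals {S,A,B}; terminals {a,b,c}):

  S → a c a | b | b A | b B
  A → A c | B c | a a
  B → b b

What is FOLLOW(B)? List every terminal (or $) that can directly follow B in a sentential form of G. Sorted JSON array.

Compute FIRST by fixpoint:
round 1:
  A via A→a a: +{a}
  B via B→b b: +{b}
  S via S→a c a: +{a}
  S via S→b: +{b}
  FIRST(S)={a,b}  FIRST(A)={a}  FIRST(B)={b}
round 2:
  A via A→B c: +{b}
  FIRST(S)={a,b}  FIRST(A)={a,b}  FIRST(B)={b}
round 3: (no change)
  FIRST(S)={a,b}  FIRST(A)={a,b}  FIRST(B)={b}

FOLLOW sets:
FOLLOW(S) := {$}
iter 1:
  A→A c: FOLLOW(A) ⊇ FIRST(c) = {c}; new: +{c}
  A→B c: FOLLOW(B) ⊇ FIRST(c) = {c}; new: +{c}
  S→b A: FOLLOW(A) ⊇ FOLLOW(S) ⊇ {$}; new: +{$}
  S→b B: FOLLOW(B) ⊇ FOLLOW(S) ⊇ {$}; new: +{$}
  S: {$}  A: {$,c}  B: {$,c}
iter 2: done
  S: {$}  A: {$,c}  B: {$,c}

FOLLOW(B) = ["$", "c"]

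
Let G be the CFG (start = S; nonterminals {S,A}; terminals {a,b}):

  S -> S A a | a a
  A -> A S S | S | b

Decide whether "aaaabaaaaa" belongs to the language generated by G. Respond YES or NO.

Convert to CNF:
  S -> S X3 | T0 T0
  A -> A X1 | S X2 | T0 T0 | b
  T0 -> a
  X1 -> S S
  X2 -> A T0
  X3 -> A T0

CYK fill:
  T[0,0] 'a' = {T0}  orig:{}
  T[1,1] 'a' = {T0}  orig:{}
  T[2,2] 'a' = {T0}  orig:{}
  T[3,3] 'a' = {T0}  orig:{}
  T[4,4] 'b' = {A}
  T[5,5] 'a' = {T0}  orig:{}
  T[6,6] 'a' = {T0}  orig:{}
  T[7,7] 'a' = {T0}  orig:{}
  T[8,8] 'a' = {T0}  orig:{}
  T[9,9] 'a' = {T0}  orig:{}
  T[0,1] 'aa' = {A,S}
  T[1,2] 'aa' = {A,S}
  T[2,3] 'aa' = {A,S}
  T[3,4] 'ab' = ∅
  T[4,5] 'ba' = {X2,X3}  orig:{}
  T[5,6] 'aa' = {A,S}
  T[6,7] 'aa' = {A,S}
  T[7,8] 'aa' = {A,S}
  T[8,9] 'aa' = {A,S}
  T[0,2] 'aaa' = {X2,X3}  orig:{}
  T[1,3] 'aaa' = {X2,X3}  orig:{}
  T[2,4] 'aab' = ∅
  T[3,5] 'aba' = ∅
  T[4,6] 'baa' = ∅
  T[5,7] 'aaa' = {X2,X3}  orig:{}
  T[6,8] 'aaa' = {X2,X3}  orig:{}
  T[7,9] 'aaa' = {X2,X3}  orig:{}
  T[0,3] 'aaaa' = {X1}  orig:{}
  T[1,4] 'aaab' = ∅
  T[2,5] 'aaba' = {A,S}
  T[3,6] 'abaa' = ∅
  T[4,7] 'baaa' = ∅
  T[5,8] 'aaaa' = {X1}  orig:{}
  T[6,9] 'aaaa' = {X1}  orig:{}
  T[0,4] 'aaaab' = ∅
  T[1,5] 'aaaba' = ∅
  T[2,6] 'aabaa' = {X2,X3}  orig:{}
  T[3,7] 'abaaa' = ∅
  T[4,8] 'baaaa' = {A}
  T[5,9] 'aaaaa' = {A,S}
  T[0,5] 'aaaaba' = {X1}  orig:{}
  T[1,6] 'aaabaa' = ∅
  T[2,7] 'aabaaa' = {X1}  orig:{}
  T[3,8] 'abaaaa' = ∅
  T[4,9] 'baaaaa' = {X2,X3}  orig:{}
  T[0,6] 'aaaabaa' = {A,S}
  T[1,7] 'aaabaaa' = ∅
  T[2,8] 'aabaaaa' = {A,S}
  T[3,9] 'abaaaaa' = ∅
  T[0,7] 'aaaabaaa' = {A,X2,X3}  orig:{A}
  T[1,8] 'aaabaaaa' = ∅
  T[2,9] 'aabaaaaa' = {A,S,X2,X3}  orig:{A,S}
  T[0,8] 'aaaabaaaa' = {X1,X2,X3}  orig:{}
  T[1,9] 'aaabaaaaa' = ∅
  T[0,9] 'aaaabaaaaa' = {A,S,X1}  orig:{A,S}

S ∈ T[0,9] ⇒ YES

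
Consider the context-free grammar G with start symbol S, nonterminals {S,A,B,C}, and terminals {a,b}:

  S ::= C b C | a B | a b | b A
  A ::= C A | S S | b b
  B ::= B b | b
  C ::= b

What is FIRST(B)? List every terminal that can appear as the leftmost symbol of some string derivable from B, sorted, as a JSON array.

FIRST iteration:
round 1:
  A via A→b b: +{b}
  B via B→b: +{b}
  C via C→b: +{b}
  S via S→C b C: +{b}
  S via S→a B: +{a}
  S: {a,b}  A: {b}  B: {b}  C: {b}
round 2:
  A via A→S S: +{a}
  S: {a,b}  A: {a,b}  B: {b}  C: {b}
round 3: — fixpoint
  S: {a,b}  A: {a,b}  B: {b}  C: {b}

FIRST(B) = ["b"]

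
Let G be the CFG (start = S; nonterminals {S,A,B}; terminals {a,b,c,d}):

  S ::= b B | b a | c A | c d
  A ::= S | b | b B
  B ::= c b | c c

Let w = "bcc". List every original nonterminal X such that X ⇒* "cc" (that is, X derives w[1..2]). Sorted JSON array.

CNF form of G:
  S -> T0 B | T0 T1 | T2 A | T2 T3
  A -> T0 B | T0 T1 | T2 A | T2 T3 | b
  B -> T2 T0 | T2 T2
  T0 -> b
  T1 -> a
  T2 -> c
  T3 -> d

CYK table (by increasing span), restricted to cells inside w[1..2]:
  T[1,1] 'c' = {T2}  orig:{}
  T[2,2] 'c' = {T2}  orig:{}
  T[1,2] 'cc' = {B}

Original NTs in T[1,2] deriving "cc": ["B"]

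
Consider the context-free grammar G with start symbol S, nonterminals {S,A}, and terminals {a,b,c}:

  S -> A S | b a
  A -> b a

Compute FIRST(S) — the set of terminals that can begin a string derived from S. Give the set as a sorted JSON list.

FIRST sets, iterate to fixpoint:
iter 1:
  A via A→b a: +{b}
  S via S→A S: +{b}
  S: {b}  A: {b}
iter 2: — fixpoint
  S: {b}  A: {b}

FIRST(S) = ["b"]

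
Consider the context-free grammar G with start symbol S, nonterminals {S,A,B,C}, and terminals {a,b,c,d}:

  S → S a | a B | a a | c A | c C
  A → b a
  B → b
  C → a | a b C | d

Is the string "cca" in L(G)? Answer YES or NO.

CNF form of G:
  S -> S T1 | T1 B | T1 T1 | T2 A | T2 C
  A -> T0 T1
  B -> b
  C -> T1 X3 | a | d
  T0 -> b
  T1 -> a
  T2 -> c
  X3 -> T0 C

CYK table (by increasing span):
  cell(0,0) c: {T2}  orig:{}
  cell(1,1) c: {T2}  orig:{}
  cell(2,2) a: {C,T1}  orig:{C}
  cell(0,1) cc: ∅
  cell(1,2) ca: {S}
  cell(0,2) cca: ∅

S ∉ T[0,2] ⇒ NO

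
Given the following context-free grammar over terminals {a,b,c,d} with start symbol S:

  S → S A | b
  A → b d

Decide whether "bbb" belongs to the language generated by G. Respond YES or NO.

Convert to CNF:
  S -> S A | b
  A -> T0 T1
  T0 -> b
  T1 -> d

Fill CYK table bottom-up:
  cell(0,0) b: {S,T0}  orig:{S}
  cell(1,1) b: {S,T0}  orig:{S}
  cell(2,2) b: {S,T0}  orig:{S}
  cell(0,1) bb: ∅
  cell(1,2) bb: ∅
  cell(0,2) bbb: ∅

S ∉ T[0,2] ⇒ NO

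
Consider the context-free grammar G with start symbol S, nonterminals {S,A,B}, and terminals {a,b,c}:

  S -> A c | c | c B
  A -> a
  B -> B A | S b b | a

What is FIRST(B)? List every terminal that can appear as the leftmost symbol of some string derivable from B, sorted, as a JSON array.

Compute FIRST by fixpoint:
iter 1:
  A via A→a: +{a}
  B via B→a: +{a}
  S via S→A c: +{a}
  S via S→c: +{c}
  FIRST[S]={a,c}  FIRST[A]={a}  FIRST[B]={a}
iter 2:
  B via B→S b b: +{c}
  FIRST[S]={a,c}  FIRST[A]={a}  FIRST[B]={a,c}
iter 3: done
  FIRST[S]={a,c}  FIRST[A]={a}  FIRST[B]={a,c}

FIRST(B) = ["a", "c"]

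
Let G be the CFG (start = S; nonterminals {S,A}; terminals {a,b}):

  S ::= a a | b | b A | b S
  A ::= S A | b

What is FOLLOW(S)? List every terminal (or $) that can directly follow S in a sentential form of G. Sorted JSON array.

Compute FIRST by fixpoint:
round 1:
  A via A→b: +{b}
  S via S→a a: +{a}
  S via S→b: +{b}
  S: {a,b}  A: {b}
round 2:
  A via A→S A: +{a}
  S: {a,b}  A: {a,b}
round 3: done
  S: {a,b}  A: {a,b}

FOLLOW sets:
initialize: $ ∈ FOLLOW(S)
[1]
  A→S A: FOLLOW(S) ⊇ FIRST(A) = {a,b}; new: +{a,b}
  S→b A: FOLLOW(A) ⊇ FOLLOW(S) ⊇ {$,a,b}; new: +{$,a,b}
  FOLLOW(S)={$,a,b}  FOLLOW(A)={$,a,b}
[2] (stable)
  FOLLOW(S)={$,a,b}  FOLLOW(A)={$,a,b}

FOLLOW(S) = ["$", "a", "b"]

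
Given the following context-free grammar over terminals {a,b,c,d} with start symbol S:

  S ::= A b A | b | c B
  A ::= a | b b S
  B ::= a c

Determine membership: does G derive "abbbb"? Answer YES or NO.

CNF form of G:
  S -> A X4 | T2 B | b
  A -> T0 X3 | a
  B -> T1 T2
  T0 -> b
  T1 -> a
  T2 -> c
  X3 -> T0 S
  X4 -> T0 A

CYK table (by increasing span):
  T[0,0] 'a' = {A,T1}  orig:{A}
  T[1,1] 'b' = {S,T0}  orig:{S}
  T[2,2] 'b' = {S,T0}  orig:{S}
  T[3,3] 'b' = {S,T0}  orig:{S}
  T[4,4] 'b' = {S,T0}  orig:{S}
  T[0,1] 'ab' = ∅
  T[1,2] 'bb' = {X3}  orig:{}
  T[2,3] 'bb' = {X3}  orig:{}
  T[3,4] 'bb' = {X3}  orig:{}
  T[0,2] 'abb' = ∅
  T[1,3] 'bbb' = {A}
  T[2,4] 'bbb' = {A}
  T[0,3] 'abbb' = ∅
  T[1,4] 'bbbb' = {X4}  orig:{}
  T[0,4] 'abbbb' = {S}

S ∈ T[0,4] ⇒ YES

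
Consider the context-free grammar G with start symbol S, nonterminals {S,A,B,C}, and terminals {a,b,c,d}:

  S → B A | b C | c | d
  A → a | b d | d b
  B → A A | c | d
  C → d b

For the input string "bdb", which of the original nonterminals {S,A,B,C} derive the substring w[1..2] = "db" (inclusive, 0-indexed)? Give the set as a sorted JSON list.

Convert to CNF:
  S -> B A | T0 C | c | d
  A -> T0 T1 | T1 T0 | a
  B -> A A | c | d
  C -> T1 T0
  T0 -> b
  T1 -> d

Fill CYK table bottom-up — only the sub-triangle for w[1..2]:
  T[1,1] 'd' = {B,S,T1}  orig:{B,S}
  T[2,2] 'b' = {T0}  orig:{}
  T[1,2] 'db' = {A,C}

Original NTs in T[1,2] deriving "db": ["A", "C"]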